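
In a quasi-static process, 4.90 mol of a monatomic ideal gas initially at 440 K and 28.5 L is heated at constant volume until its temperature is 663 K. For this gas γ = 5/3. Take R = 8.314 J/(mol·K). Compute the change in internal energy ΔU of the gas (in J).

P₁ = nRT₁/V₁ = 4.90×8.314×440/28.5 = 629 kPa.
Isochoric: V stays 28.5 L; P/T = const ⇒ T₂ = 663 K, P₂ = 948 kPa.
For an ideal gas ΔU = nCvΔT with Cv = (3/2)R = 12.5 J/(mol·K).
ΔU = 4.90×12.5×(663−440) = 13600 J.

13600 J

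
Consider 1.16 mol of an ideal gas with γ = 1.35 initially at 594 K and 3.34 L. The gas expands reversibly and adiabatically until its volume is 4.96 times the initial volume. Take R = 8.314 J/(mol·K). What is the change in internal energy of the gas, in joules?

P₁ = nRT₁/V₁ = 1.16×8.314×594/3.34 = 1720 kPa.
Adiabatic: TV^(γ−1) = const ⇒ T₂ = 594×(0.202)^0.350 = 339 K; PV^γ = const ⇒ P₂ = 197 kPa.
For an ideal gas ΔU = nCvΔT with Cv = R/(γ−1) = 23.8 J/(mol·K).
ΔU = 1.16×23.8×(339−594) = -7020 J.

-7020 J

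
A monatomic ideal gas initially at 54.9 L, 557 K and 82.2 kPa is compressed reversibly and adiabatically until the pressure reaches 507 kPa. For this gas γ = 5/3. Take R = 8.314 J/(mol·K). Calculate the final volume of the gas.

18.4 L

Adiabatic: T₂/T₁ = (P₂/P₁)^((γ−1)/γ) ⇒ T₂ = 557×(6.17)^0.400 = 1150 K; V₂ = 18.4 L.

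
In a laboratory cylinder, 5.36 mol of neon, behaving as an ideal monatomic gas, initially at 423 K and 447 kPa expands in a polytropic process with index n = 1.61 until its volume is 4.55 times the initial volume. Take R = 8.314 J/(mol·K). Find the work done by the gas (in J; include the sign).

V₁ = nRT₁/P₁ = 5.36×8.314×423/447 = 42.2 L.
Polytropic n=1.61: T₂ = T₁(V₁/V₂)^(n−1) = 423×(0.220)^0.61 = 168 K; P₂ = P₁(V₁/V₂)^n = 39.0 kPa.
W = (P₁V₁−P₂V₂)/(n−1) = (447×42.2−39.0×192)/0.61 = 18600 J.

18600 J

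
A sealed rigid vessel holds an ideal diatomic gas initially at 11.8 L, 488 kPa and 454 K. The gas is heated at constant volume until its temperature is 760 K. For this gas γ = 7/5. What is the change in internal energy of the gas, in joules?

9700 J

n = P₁V₁/(RT₁) = 488×11.8/(8.314×454) = 1.53 mol.
Isochoric: V stays 11.8 L; P/T = const ⇒ T₂ = 760 K, P₂ = 817 kPa.
For an ideal gas ΔU = nCvΔT with Cv = (5/2)R = 20.8 J/(mol·K).
ΔU = 1.53×20.8×(760−454) = 9700 J.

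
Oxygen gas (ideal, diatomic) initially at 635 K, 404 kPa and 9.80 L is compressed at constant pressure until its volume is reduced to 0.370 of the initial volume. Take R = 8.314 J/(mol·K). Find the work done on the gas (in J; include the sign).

n = P₁V₁/(RT₁) = 404×9.80/(8.314×635) = 0.750 mol.
Isobaric: P stays 404 kPa; V/T = const ⇒ T₂ = 235 K, V₂ = 3.63 L.
W = PΔV = 404×(3.63−9.80) kPa·L = -2490 J.
Work done on the gas = −W_by = 2490 J.

2490 J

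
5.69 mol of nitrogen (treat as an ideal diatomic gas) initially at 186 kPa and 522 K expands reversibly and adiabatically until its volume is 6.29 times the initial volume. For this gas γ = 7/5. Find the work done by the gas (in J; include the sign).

32200 J

V₁ = nRT₁/P₁ = 5.69×8.314×522/186 = 133 L.
Adiabatic: TV^(γ−1) = const ⇒ T₂ = 522×(0.159)^0.400 = 250 K; PV^γ = const ⇒ P₂ = 14.2 kPa.
ΔU = nCvΔT = 5.69×20.8×(250−522) = -32200 J.
Q = 0 for an adiabatic process, so W = −ΔU = 32200 J.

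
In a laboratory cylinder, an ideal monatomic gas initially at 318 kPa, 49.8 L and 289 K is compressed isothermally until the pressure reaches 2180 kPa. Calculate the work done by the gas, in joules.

-30500 J

n = P₁V₁/(RT₁) = 318×49.8/(8.314×289) = 6.59 mol.
Isothermal: T stays 289 K; PV = const ⇒ V₂ = 7.26 L, P₂ = 2180 kPa.
W = nRT ln(V₂/V₁) = 6.59×8.314×289×ln(0.146) = -30500 J.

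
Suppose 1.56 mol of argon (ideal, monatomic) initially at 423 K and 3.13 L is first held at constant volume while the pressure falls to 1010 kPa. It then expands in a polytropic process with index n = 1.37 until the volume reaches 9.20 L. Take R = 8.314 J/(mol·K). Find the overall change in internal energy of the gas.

-5050 J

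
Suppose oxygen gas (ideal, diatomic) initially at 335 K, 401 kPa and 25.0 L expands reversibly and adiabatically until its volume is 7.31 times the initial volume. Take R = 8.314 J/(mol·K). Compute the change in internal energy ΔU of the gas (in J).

-13800 J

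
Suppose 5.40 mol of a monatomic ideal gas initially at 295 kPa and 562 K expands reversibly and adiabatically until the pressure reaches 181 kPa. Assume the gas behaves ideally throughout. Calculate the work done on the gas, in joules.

-6720 J

V₁ = nRT₁/P₁ = 5.40×8.314×562/295 = 85.5 L.
Adiabatic: T₂/T₁ = (P₂/P₁)^((γ−1)/γ) ⇒ T₂ = 562×(0.614)^0.400 = 462 K; V₂ = 115 L.
ΔU = nCvΔT = 5.40×12.5×(462−562) = -6720 J.
Q = 0 for an adiabatic process, so W = −ΔU = 6720 J.
Work done on the gas = −W_by = -6720 J.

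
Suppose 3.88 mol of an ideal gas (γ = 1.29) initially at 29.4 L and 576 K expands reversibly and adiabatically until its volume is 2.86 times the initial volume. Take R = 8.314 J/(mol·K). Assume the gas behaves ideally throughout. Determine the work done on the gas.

-16800 J

P₁ = nRT₁/V₁ = 3.88×8.314×576/29.4 = 632 kPa.
Adiabatic: TV^(γ−1) = const ⇒ T₂ = 576×(0.350)^0.290 = 425 K; PV^γ = const ⇒ P₂ = 163 kPa.
ΔU = nCvΔT = 3.88×28.7×(425−576) = -16800 J.
Q = 0 for an adiabatic process, so W = −ΔU = 16800 J.
Work done on the gas = −W_by = -16800 J.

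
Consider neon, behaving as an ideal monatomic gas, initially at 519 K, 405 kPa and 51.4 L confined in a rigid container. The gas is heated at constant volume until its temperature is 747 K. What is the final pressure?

Isochoric: V stays 51.4 L; P/T = const ⇒ T₂ = 747 K, P₂ = 583 kPa.

583 kPa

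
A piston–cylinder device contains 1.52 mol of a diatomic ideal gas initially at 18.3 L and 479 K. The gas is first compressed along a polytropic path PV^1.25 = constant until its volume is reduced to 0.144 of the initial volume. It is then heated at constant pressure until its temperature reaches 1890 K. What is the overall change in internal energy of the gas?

P₁ = nRT₁/V₁ = 1.52×8.314×479/18.3 = 331 kPa.
Step 1 — Polytropic n=1.25: T₂ = T₁(V₁/V₂)^(n−1) = 479×(6.94)^0.25 = 778 K; P₂ = P₁(V₁/V₂)^n = 3730 kPa.
W = (P₁V₁−P₂V₂)/(n−1) = (331×18.3−3730×2.64)/0.25 = -15100 J.
ΔU = nCvΔT = 1.52×20.8×(778−479) = 9430 J.
Q = ΔU + W = -5660 J.
State after step 1: P = 3730 kPa, V = 2.64 L, T = 778 K.
Step 2 — Isobaric: P stays 3730 kPa; V/T = const ⇒ T₂ = 1890 K, V₂ = 6.41 L.
W = PΔV = 3730×(6.41−2.64) kPa·L = 14100 J.
ΔU = nCvΔT = 1.52×20.8×(1890−778) = 35100 J.
Q = ΔU + W = nCpΔT = 49200 J.
Net over both steps: W = -1030 J, Q = 43500 J, ΔU = 44600 J.

44600 J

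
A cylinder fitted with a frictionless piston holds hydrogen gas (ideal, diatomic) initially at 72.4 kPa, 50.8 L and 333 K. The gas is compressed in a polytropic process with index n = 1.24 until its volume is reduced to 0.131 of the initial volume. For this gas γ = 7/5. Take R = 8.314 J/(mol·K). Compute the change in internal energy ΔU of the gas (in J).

n = P₁V₁/(RT₁) = 72.4×50.8/(8.314×333) = 1.33 mol.
Polytropic n=1.24: T₂ = T₁(V₁/V₂)^(n−1) = 333×(7.63)^0.24 = 542 K; P₂ = P₁(V₁/V₂)^n = 900 kPa.
For an ideal gas ΔU = nCvΔT with Cv = (5/2)R = 20.8 J/(mol·K).
ΔU = 1.33×20.8×(542−333) = 5780 J.

5780 J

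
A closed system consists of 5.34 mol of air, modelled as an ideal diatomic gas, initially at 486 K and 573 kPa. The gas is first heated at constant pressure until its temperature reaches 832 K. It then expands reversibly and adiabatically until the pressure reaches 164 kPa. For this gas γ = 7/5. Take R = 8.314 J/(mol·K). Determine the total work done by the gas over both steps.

V₁ = nRT₁/P₁ = 5.34×8.314×486/573 = 37.7 L.
Step 1 — Isobaric: P stays 573 kPa; V/T = const ⇒ T₂ = 832 K, V₂ = 64.5 L.
W = PΔV = 573×(64.5−37.7) kPa·L = 15400 J.
ΔU = nCvΔT = 5.34×20.8×(832−486) = 38400 J.
Q = ΔU + W = nCpΔT = 53800 J.
State after step 1: P = 573 kPa, V = 64.5 L, T = 832 K.
Step 2 — Adiabatic: T₂/T₁ = (P₂/P₁)^((γ−1)/γ) ⇒ T₂ = 832×(0.286)^0.286 = 582 K; V₂ = 158 L.
ΔU = nCvΔT = 5.34×20.8×(582−832) = -27800 J.
Q = 0 for an adiabatic process, so W = −ΔU = 27800 J.
Net over both steps: W = 43100 J, Q = 53800 J, ΔU = 10700 J.

43100 J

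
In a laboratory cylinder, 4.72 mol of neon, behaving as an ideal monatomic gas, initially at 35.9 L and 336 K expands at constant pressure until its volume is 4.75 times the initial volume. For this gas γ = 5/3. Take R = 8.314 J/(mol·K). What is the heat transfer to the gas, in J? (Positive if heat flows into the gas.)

124000 J

P₁ = nRT₁/V₁ = 4.72×8.314×336/35.9 = 367 kPa.
Isobaric: P stays 367 kPa; V/T = const ⇒ T₂ = 1600 K, V₂ = 171 L.
W = PΔV = 367×(171−35.9) kPa·L = 49400 J.
ΔU = nCvΔT = 4.72×12.5×(1600−336) = 74200 J.
Q = ΔU + W = nCpΔT = 124000 J.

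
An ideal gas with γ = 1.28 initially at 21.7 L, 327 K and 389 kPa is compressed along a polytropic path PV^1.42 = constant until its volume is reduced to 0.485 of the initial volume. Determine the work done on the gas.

7140 J

n = P₁V₁/(RT₁) = 389×21.7/(8.314×327) = 3.10 mol.
Polytropic n=1.42: T₂ = T₁(V₁/V₂)^(n−1) = 327×(2.06)^0.42 = 443 K; P₂ = P₁(V₁/V₂)^n = 1090 kPa.
W = (P₁V₁−P₂V₂)/(n−1) = (389×21.7−1090×10.5)/0.42 = -7140 J.
Work done on the gas = −W_by = 7140 J.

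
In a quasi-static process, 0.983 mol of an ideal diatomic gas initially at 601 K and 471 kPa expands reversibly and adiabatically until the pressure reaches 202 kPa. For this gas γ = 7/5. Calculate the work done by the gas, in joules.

2640 J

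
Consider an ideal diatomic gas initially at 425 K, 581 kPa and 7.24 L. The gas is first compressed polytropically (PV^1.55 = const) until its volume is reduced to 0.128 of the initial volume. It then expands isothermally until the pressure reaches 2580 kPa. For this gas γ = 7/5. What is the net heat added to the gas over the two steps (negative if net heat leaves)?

n = P₁V₁/(RT₁) = 581×7.24/(8.314×425) = 1.19 mol.
Step 1 — Polytropic n=1.55: T₂ = T₁(V₁/V₂)^(n−1) = 425×(7.81)^0.55 = 1320 K; P₂ = P₁(V₁/V₂)^n = 14100 kPa.
W = (P₁V₁−P₂V₂)/(n−1) = (581×7.24−14100×0.927)/0.55 = -16000 J.
ΔU = nCvΔT = 1.19×20.8×(1320−425) = 22100 J.
Q = ΔU + W = 6020 J.
State after step 1: P = 14100 kPa, V = 0.927 L, T = 1320 K.
Step 2 — Isothermal: T stays 1320 K; PV = const ⇒ V₂ = 5.05 L, P₂ = 2580 kPa.
ΔU = 0 (ideal gas, T constant).
W = nRT ln(V₂/V₁) = 1.19×8.314×1320×ln(5.45) = 22100 J.
Q = ΔU + W = 22100 J.
Net over both steps: W = 6050 J, Q = 28100 J, ΔU = 22100 J.

28100 J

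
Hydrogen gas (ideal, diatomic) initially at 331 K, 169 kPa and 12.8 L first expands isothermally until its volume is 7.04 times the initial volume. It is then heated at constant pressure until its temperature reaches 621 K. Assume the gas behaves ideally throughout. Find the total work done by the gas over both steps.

n = P₁V₁/(RT₁) = 169×12.8/(8.314×331) = 0.786 mol.
Step 1 — Isothermal: T stays 331 K; PV = const ⇒ V₂ = 90.1 L, P₂ = 24.0 kPa.
ΔU = 0 (ideal gas, T constant).
W = nRT ln(V₂/V₁) = 0.786×8.314×331×ln(7.04) = 4220 J.
Q = ΔU + W = 4220 J.
State after step 1: P = 24.0 kPa, V = 90.1 L, T = 331 K.
Step 2 — Isobaric: P stays 24.0 kPa; V/T = const ⇒ T₂ = 621 K, V₂ = 169 L.
W = PΔV = 24.0×(169−90.1) kPa·L = 1900 J.
ΔU = nCvΔT = 0.786×20.8×(621−331) = 4740 J.
Q = ΔU + W = nCpΔT = 6630 J.
Net over both steps: W = 6120 J, Q = 10900 J, ΔU = 4740 J.

6120 J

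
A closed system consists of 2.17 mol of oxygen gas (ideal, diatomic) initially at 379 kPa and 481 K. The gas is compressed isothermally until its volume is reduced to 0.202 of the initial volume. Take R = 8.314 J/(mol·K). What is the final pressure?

1880 kPa

V₁ = nRT₁/P₁ = 2.17×8.314×481/379 = 22.9 L.
Isothermal: T stays 481 K; PV = const ⇒ V₂ = 4.63 L, P₂ = 1880 kPa.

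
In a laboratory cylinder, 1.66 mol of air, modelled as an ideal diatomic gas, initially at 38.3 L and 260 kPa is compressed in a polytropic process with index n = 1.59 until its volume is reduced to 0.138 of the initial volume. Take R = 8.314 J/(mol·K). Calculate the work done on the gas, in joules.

T₁ = P₁V₁/(nR) = 260×38.3/(1.66×8.314) = 722 K.
Polytropic n=1.59: T₂ = T₁(V₁/V₂)^(n−1) = 722×(7.25)^0.59 = 2320 K; P₂ = P₁(V₁/V₂)^n = 6060 kPa.
W = (P₁V₁−P₂V₂)/(n−1) = (260×38.3−6060×5.29)/0.59 = -37400 J.
Work done on the gas = −W_by = 37400 J.

37400 J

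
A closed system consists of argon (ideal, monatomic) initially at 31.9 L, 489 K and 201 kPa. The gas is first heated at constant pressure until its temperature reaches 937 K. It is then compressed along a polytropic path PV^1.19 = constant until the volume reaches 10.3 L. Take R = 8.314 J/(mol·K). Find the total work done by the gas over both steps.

n = P₁V₁/(RT₁) = 201×31.9/(8.314×489) = 1.58 mol.
Step 1 — Isobaric: P stays 201 kPa; V/T = const ⇒ T₂ = 937 K, V₂ = 61.1 L.
W = PΔV = 201×(61.1−31.9) kPa·L = 5870 J.
ΔU = nCvΔT = 1.58×12.5×(937−489) = 8810 J.
Q = ΔU + W = nCpΔT = 14700 J.
State after step 1: P = 201 kPa, V = 61.1 L, T = 937 K.
Step 2 — Polytropic n=1.19: T₂ = T₁(V₁/V₂)^(n−1) = 937×(5.93)^0.19 = 1310 K; P₂ = P₁(V₁/V₂)^n = 1670 kPa.
W = (P₁V₁−P₂V₂)/(n−1) = (201×61.1−1670×10.3)/0.19 = -26000 J.
ΔU = nCvΔT = 1.58×12.5×(1310−937) = 7420 J.
Q = ΔU + W = -18600 J.
Net over both steps: W = -20200 J, Q = -3930 J, ΔU = 16200 J.

-20200 J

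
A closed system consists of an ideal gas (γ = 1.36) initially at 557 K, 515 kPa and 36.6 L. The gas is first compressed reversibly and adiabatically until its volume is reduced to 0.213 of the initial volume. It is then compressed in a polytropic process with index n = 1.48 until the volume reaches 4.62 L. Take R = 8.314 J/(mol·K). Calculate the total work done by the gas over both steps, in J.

-58600 J

n = P₁V₁/(RT₁) = 515×36.6/(8.314×557) = 4.07 mol.
Step 1 — Adiabatic: TV^(γ−1) = const ⇒ T₂ = 557×(4.69)^0.360 = 972 K; PV^γ = const ⇒ P₂ = 4220 kPa.
ΔU = nCvΔT = 4.07×23.1×(972−557) = 39000 J.
Q = 0 for an adiabatic process, so W = −ΔU = -39000 J.
State after step 1: P = 4220 kPa, V = 7.80 L, T = 972 K.
Step 2 — Polytropic n=1.48: T₂ = T₁(V₁/V₂)^(n−1) = 972×(1.69)^0.48 = 1250 K; P₂ = P₁(V₁/V₂)^n = 9150 kPa.
W = (P₁V₁−P₂V₂)/(n−1) = (4220×7.80−9150×4.62)/0.48 = -19600 J.
ΔU = nCvΔT = 4.07×23.1×(1250−972) = 26100 J.
Q = ΔU + W = 6520 J.
Net over both steps: W = -58600 J, Q = 6520 J, ΔU = 65100 J.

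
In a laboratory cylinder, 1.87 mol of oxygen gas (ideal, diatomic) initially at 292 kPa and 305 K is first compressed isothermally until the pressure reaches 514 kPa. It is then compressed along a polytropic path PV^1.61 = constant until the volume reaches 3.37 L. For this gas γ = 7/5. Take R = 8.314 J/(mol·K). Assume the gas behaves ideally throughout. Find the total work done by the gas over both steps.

V₁ = nRT₁/P₁ = 1.87×8.314×305/292 = 16.2 L.
Step 1 — Isothermal: T stays 305 K; PV = const ⇒ V₂ = 9.23 L, P₂ = 514 kPa.
ΔU = 0 (ideal gas, T constant).
W = nRT ln(V₂/V₁) = 1.87×8.314×305×ln(0.568) = -2680 J.
Q = ΔU + W = -2680 J.
State after step 1: P = 514 kPa, V = 9.23 L, T = 305 K.
Step 2 — Polytropic n=1.61: T₂ = T₁(V₁/V₂)^(n−1) = 305×(2.74)^0.61 = 564 K; P₂ = P₁(V₁/V₂)^n = 2600 kPa.
W = (P₁V₁−P₂V₂)/(n−1) = (514×9.23−2600×3.37)/0.61 = -6590 J.
ΔU = nCvΔT = 1.87×20.8×(564−305) = 10100 J.
Q = ΔU + W = 3460 J.
Net over both steps: W = -9280 J, Q = 781 J, ΔU = 10100 J.

-9280 J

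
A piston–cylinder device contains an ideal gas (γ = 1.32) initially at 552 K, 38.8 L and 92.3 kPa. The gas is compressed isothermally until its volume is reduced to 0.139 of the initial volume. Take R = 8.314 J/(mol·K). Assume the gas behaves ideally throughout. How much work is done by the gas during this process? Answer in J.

-7070 J

n = P₁V₁/(RT₁) = 92.3×38.8/(8.314×552) = 0.780 mol.
Isothermal: T stays 552 K; PV = const ⇒ V₂ = 5.39 L, P₂ = 664 kPa.
W = nRT ln(V₂/V₁) = 0.780×8.314×552×ln(0.139) = -7070 J.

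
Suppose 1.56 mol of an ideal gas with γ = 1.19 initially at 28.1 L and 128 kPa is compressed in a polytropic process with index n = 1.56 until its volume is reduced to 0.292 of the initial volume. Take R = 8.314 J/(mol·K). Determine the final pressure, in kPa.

873 kPa

T₁ = P₁V₁/(nR) = 128×28.1/(1.56×8.314) = 277 K.
Polytropic n=1.56: T₂ = T₁(V₁/V₂)^(n−1) = 277×(3.42)^0.56 = 553 K; P₂ = P₁(V₁/V₂)^n = 873 kPa.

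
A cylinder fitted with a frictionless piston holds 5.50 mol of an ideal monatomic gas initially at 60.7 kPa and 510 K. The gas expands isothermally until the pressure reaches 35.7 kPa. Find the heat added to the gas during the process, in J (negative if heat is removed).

V₁ = nRT₁/P₁ = 5.50×8.314×510/60.7 = 384 L.
Isothermal: T stays 510 K; PV = const ⇒ V₂ = 653 L, P₂ = 35.7 kPa.
ΔU = 0 (ideal gas, T constant).
W = nRT ln(V₂/V₁) = 5.50×8.314×510×ln(1.70) = 12400 J.
Q = ΔU + W = 12400 J.

12400 J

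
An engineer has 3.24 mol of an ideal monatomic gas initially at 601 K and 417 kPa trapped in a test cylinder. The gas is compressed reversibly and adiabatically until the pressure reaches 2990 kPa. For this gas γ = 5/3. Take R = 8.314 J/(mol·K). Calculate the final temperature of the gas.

1320 K

V₁ = nRT₁/P₁ = 3.24×8.314×601/417 = 38.8 L.
Adiabatic: T₂/T₁ = (P₂/P₁)^((γ−1)/γ) ⇒ T₂ = 601×(7.17)^0.400 = 1320 K; V₂ = 11.9 L.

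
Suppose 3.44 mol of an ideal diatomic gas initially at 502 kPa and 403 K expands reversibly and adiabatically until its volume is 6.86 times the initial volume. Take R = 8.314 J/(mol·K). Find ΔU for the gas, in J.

-15500 J

V₁ = nRT₁/P₁ = 3.44×8.314×403/502 = 23.0 L.
Adiabatic: TV^(γ−1) = const ⇒ T₂ = 403×(0.146)^0.400 = 187 K; PV^γ = const ⇒ P₂ = 33.9 kPa.
For an ideal gas ΔU = nCvΔT with Cv = (5/2)R = 20.8 J/(mol·K).
ΔU = 3.44×20.8×(187−403) = -15500 J.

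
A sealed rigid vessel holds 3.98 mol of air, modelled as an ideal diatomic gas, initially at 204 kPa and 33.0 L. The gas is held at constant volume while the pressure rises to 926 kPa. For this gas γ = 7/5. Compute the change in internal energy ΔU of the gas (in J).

59600 J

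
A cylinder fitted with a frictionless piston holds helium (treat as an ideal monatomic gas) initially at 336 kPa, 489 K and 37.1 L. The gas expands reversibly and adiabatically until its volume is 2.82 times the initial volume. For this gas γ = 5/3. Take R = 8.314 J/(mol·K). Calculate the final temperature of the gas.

245 K

Adiabatic: TV^(γ−1) = const ⇒ T₂ = 489×(0.355)^0.667 = 245 K; PV^γ = const ⇒ P₂ = 59.7 kPa.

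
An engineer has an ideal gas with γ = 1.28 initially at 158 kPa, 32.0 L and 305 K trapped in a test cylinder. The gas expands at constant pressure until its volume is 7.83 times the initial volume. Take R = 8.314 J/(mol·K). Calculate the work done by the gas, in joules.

n = P₁V₁/(RT₁) = 158×32.0/(8.314×305) = 1.99 mol.
Isobaric: P stays 158 kPa; V/T = const ⇒ T₂ = 2390 K, V₂ = 251 L.
W = PΔV = 158×(251−32.0) kPa·L = 34500 J.

34500 J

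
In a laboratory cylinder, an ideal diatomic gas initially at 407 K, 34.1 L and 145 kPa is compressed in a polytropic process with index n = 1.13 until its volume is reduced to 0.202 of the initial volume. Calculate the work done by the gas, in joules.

-8790 J

n = P₁V₁/(RT₁) = 145×34.1/(8.314×407) = 1.46 mol.
Polytropic n=1.13: T₂ = T₁(V₁/V₂)^(n−1) = 407×(4.95)^0.13 = 501 K; P₂ = P₁(V₁/V₂)^n = 884 kPa.
W = (P₁V₁−P₂V₂)/(n−1) = (145×34.1−884×6.89)/0.13 = -8790 J.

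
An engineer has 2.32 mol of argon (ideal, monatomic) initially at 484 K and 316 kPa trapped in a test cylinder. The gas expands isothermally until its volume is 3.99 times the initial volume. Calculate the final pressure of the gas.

79.2 kPa

V₁ = nRT₁/P₁ = 2.32×8.314×484/316 = 29.5 L.
Isothermal: T stays 484 K; PV = const ⇒ V₂ = 118 L, P₂ = 79.2 kPa.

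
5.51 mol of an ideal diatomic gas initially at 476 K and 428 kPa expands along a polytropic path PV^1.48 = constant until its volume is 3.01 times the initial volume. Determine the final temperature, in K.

280 K

V₁ = nRT₁/P₁ = 5.51×8.314×476/428 = 50.9 L.
Polytropic n=1.48: T₂ = T₁(V₁/V₂)^(n−1) = 476×(0.332)^0.48 = 280 K; P₂ = P₁(V₁/V₂)^n = 83.8 kPa.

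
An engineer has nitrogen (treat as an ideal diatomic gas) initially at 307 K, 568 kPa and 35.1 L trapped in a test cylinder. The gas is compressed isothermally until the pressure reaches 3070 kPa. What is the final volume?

Isothermal: T stays 307 K; PV = const ⇒ V₂ = 6.49 L, P₂ = 3070 kPa.

6.49 L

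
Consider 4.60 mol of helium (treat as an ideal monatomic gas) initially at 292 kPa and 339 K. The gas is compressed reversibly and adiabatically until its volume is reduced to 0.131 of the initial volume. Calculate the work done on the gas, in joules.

V₁ = nRT₁/P₁ = 4.60×8.314×339/292 = 44.4 L.
Adiabatic: TV^(γ−1) = const ⇒ T₂ = 339×(7.63)^0.667 = 1310 K; PV^γ = const ⇒ P₂ = 8640 kPa.
ΔU = nCvΔT = 4.60×12.5×(1310−339) = 55900 J.
Q = 0 for an adiabatic process, so W = −ΔU = -55900 J.
Work done on the gas = −W_by = 55900 J.

55900 J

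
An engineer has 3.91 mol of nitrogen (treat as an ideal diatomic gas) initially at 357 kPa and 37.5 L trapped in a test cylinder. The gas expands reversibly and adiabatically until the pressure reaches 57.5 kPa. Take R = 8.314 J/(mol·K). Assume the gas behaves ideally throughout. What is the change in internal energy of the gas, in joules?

-13600 J

T₁ = P₁V₁/(nR) = 357×37.5/(3.91×8.314) = 412 K.
Adiabatic: T₂/T₁ = (P₂/P₁)^((γ−1)/γ) ⇒ T₂ = 412×(0.161)^0.286 = 244 K; V₂ = 138 L.
For an ideal gas ΔU = nCvΔT with Cv = (5/2)R = 20.8 J/(mol·K).
ΔU = 3.91×20.8×(244−412) = -13600 J.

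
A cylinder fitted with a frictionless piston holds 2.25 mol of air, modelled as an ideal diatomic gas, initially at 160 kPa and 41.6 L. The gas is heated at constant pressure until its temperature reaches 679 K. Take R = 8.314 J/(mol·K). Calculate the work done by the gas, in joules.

6050 J

T₁ = P₁V₁/(nR) = 160×41.6/(2.25×8.314) = 356 K.
Isobaric: P stays 160 kPa; V/T = const ⇒ T₂ = 679 K, V₂ = 79.4 L.
W = PΔV = 160×(79.4−41.6) kPa·L = 6050 J.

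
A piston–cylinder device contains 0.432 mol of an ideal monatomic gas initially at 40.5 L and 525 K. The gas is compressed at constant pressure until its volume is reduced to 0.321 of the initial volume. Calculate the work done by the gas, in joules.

-1280 J

P₁ = nRT₁/V₁ = 0.432×8.314×525/40.5 = 46.6 kPa.
Isobaric: P stays 46.6 kPa; V/T = const ⇒ T₂ = 169 K, V₂ = 13.0 L.
W = PΔV = 46.6×(13.0−40.5) kPa·L = -1280 J.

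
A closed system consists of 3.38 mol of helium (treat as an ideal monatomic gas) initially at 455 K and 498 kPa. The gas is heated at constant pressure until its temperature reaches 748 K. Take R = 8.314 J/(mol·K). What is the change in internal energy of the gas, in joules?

V₁ = nRT₁/P₁ = 3.38×8.314×455/498 = 25.7 L.
Isobaric: P stays 498 kPa; V/T = const ⇒ T₂ = 748 K, V₂ = 42.2 L.
For an ideal gas ΔU = nCvΔT with Cv = (3/2)R = 12.5 J/(mol·K).
ΔU = 3.38×12.5×(748−455) = 12400 J.

12400 J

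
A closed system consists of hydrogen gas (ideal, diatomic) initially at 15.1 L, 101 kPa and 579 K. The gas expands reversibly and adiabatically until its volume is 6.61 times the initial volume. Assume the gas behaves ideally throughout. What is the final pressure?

Adiabatic: TV^(γ−1) = const ⇒ T₂ = 579×(0.151)^0.400 = 272 K; PV^γ = const ⇒ P₂ = 7.18 kPa.

7.18 kPa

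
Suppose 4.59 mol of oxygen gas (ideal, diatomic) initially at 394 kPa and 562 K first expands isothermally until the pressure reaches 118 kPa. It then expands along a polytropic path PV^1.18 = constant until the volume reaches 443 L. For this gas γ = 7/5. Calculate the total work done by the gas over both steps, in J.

43500 J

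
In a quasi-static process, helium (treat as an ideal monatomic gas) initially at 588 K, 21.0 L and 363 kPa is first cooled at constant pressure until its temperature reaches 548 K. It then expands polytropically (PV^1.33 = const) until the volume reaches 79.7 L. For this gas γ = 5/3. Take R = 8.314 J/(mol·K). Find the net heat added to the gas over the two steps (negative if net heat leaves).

n = P₁V₁/(RT₁) = 363×21.0/(8.314×588) = 1.56 mol.
Step 1 — Isobaric: P stays 363 kPa; V/T = const ⇒ T₂ = 548 K, V₂ = 19.6 L.
W = PΔV = 363×(19.6−21.0) kPa·L = -519 J.
ΔU = nCvΔT = 1.56×12.5×(548−588) = -778 J.
Q = ΔU + W = nCpΔT = -1300 J.
State after step 1: P = 363 kPa, V = 19.6 L, T = 548 K.
Step 2 — Polytropic n=1.33: T₂ = T₁(V₁/V₂)^(n−1) = 548×(0.246)^0.33 = 345 K; P₂ = P₁(V₁/V₂)^n = 56.1 kPa.
W = (P₁V₁−P₂V₂)/(n−1) = (363×19.6−56.1×79.7)/0.33 = 7980 J.
ΔU = nCvΔT = 1.56×12.5×(345−548) = -3950 J.
Q = ΔU + W = 4030 J.
Net over both steps: W = 7470 J, Q = 2740 J, ΔU = -4730 J.

2740 J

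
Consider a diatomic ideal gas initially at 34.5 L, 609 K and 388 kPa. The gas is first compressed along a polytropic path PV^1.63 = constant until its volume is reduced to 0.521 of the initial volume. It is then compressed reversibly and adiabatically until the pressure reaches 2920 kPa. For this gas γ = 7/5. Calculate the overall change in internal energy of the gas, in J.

32800 J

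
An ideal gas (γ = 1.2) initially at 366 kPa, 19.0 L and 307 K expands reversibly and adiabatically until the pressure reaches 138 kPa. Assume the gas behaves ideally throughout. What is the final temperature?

261 K

Adiabatic: T₂/T₁ = (P₂/P₁)^((γ−1)/γ) ⇒ T₂ = 307×(0.377)^0.167 = 261 K; V₂ = 42.8 L.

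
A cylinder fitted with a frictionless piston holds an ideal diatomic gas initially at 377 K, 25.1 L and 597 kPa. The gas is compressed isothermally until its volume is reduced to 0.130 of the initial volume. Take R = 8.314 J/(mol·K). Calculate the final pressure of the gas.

Isothermal: T stays 377 K; PV = const ⇒ V₂ = 3.26 L, P₂ = 4590 kPa.

4590 kPa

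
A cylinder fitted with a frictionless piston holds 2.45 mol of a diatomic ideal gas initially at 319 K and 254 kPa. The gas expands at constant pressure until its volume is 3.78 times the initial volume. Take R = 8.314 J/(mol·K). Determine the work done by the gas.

18100 J

V₁ = nRT₁/P₁ = 2.45×8.314×319/254 = 25.6 L.
Isobaric: P stays 254 kPa; V/T = const ⇒ T₂ = 1210 K, V₂ = 96.7 L.
W = PΔV = 254×(96.7−25.6) kPa·L = 18100 J.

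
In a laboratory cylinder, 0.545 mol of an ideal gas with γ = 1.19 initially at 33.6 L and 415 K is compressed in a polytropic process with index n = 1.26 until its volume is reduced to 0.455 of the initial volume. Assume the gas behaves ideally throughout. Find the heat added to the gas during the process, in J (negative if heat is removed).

P₁ = nRT₁/V₁ = 0.545×8.314×415/33.6 = 56.0 kPa.
Polytropic n=1.26: T₂ = T₁(V₁/V₂)^(n−1) = 415×(2.20)^0.26 = 509 K; P₂ = P₁(V₁/V₂)^n = 151 kPa.
W = (P₁V₁−P₂V₂)/(n−1) = (56.0×33.6−151×15.3)/0.26 = -1640 J.
ΔU = nCvΔT = 0.545×43.8×(509−415) = 2250 J.
Q = ΔU + W = 605 J.

605 J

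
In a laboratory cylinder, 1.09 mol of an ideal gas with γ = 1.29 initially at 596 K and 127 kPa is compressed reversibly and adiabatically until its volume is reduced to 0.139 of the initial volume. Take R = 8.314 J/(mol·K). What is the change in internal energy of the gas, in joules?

14400 J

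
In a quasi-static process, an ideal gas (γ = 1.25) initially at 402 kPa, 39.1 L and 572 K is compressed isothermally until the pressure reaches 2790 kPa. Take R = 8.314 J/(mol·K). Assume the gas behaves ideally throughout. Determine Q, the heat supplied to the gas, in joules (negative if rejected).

n = P₁V₁/(RT₁) = 402×39.1/(8.314×572) = 3.31 mol.
Isothermal: T stays 572 K; PV = const ⇒ V₂ = 5.63 L, P₂ = 2790 kPa.
ΔU = 0 (ideal gas, T constant).
W = nRT ln(V₂/V₁) = 3.31×8.314×572×ln(0.144) = -30500 J.
Q = ΔU + W = -30500 J.

-30500 J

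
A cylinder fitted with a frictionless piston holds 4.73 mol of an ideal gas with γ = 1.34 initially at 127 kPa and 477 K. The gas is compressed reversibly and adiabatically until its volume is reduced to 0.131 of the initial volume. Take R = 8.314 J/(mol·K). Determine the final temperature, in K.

V₁ = nRT₁/P₁ = 4.73×8.314×477/127 = 148 L.
Adiabatic: TV^(γ−1) = const ⇒ T₂ = 477×(7.63)^0.340 = 952 K; PV^γ = const ⇒ P₂ = 1930 kPa.

952 K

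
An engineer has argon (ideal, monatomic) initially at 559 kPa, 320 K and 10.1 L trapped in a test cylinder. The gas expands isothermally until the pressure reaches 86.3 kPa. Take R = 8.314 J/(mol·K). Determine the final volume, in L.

Isothermal: T stays 320 K; PV = const ⇒ V₂ = 65.4 L, P₂ = 86.3 kPa.

65.4 L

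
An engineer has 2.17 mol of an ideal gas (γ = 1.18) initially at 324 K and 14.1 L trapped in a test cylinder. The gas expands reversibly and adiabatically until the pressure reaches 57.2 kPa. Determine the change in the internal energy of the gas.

-8470 J

P₁ = nRT₁/V₁ = 2.17×8.314×324/14.1 = 415 kPa.
Adiabatic: T₂/T₁ = (P₂/P₁)^((γ−1)/γ) ⇒ T₂ = 324×(0.138)^0.153 = 240 K; V₂ = 75.5 L.
For an ideal gas ΔU = nCvΔT with Cv = R/(γ−1) = 46.2 J/(mol·K).
ΔU = 2.17×46.2×(240−324) = -8470 J.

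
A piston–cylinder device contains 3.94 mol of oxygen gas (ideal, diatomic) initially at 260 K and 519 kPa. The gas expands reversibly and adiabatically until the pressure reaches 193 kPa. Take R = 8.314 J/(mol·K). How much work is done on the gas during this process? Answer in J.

V₁ = nRT₁/P₁ = 3.94×8.314×260/519 = 16.4 L.
Adiabatic: T₂/T₁ = (P₂/P₁)^((γ−1)/γ) ⇒ T₂ = 260×(0.372)^0.286 = 196 K; V₂ = 33.3 L.
ΔU = nCvΔT = 3.94×20.8×(196−260) = -5240 J.
Q = 0 for an adiabatic process, so W = −ΔU = 5240 J.
Work done on the gas = −W_by = -5240 J.

-5240 J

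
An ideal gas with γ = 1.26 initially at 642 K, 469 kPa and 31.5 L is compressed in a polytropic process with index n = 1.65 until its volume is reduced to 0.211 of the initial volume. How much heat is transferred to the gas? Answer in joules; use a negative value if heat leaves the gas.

59600 J

n = P₁V₁/(RT₁) = 469×31.5/(8.314×642) = 2.77 mol.
Polytropic n=1.65: T₂ = T₁(V₁/V₂)^(n−1) = 642×(4.74)^0.65 = 1770 K; P₂ = P₁(V₁/V₂)^n = 6110 kPa.
W = (P₁V₁−P₂V₂)/(n−1) = (469×31.5−6110×6.65)/0.65 = -39800 J.
ΔU = nCvΔT = 2.77×32.0×(1770−642) = 99400 J.
Q = ΔU + W = 59600 J.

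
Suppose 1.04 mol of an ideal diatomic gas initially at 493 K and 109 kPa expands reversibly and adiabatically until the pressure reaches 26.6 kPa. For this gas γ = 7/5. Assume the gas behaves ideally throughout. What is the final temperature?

V₁ = nRT₁/P₁ = 1.04×8.314×493/109 = 39.1 L.
Adiabatic: T₂/T₁ = (P₂/P₁)^((γ−1)/γ) ⇒ T₂ = 493×(0.244)^0.286 = 329 K; V₂ = 107 L.

329 K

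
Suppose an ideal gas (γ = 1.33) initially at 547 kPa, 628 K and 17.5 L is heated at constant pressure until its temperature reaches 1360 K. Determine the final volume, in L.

37.9 L

Isobaric: P stays 547 kPa; V/T = const ⇒ T₂ = 1360 K, V₂ = 37.9 L.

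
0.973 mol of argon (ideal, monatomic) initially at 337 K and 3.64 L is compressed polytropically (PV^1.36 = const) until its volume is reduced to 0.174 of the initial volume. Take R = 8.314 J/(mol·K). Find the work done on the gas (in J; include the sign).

P₁ = nRT₁/V₁ = 0.973×8.314×337/3.64 = 749 kPa.
Polytropic n=1.36: T₂ = T₁(V₁/V₂)^(n−1) = 337×(5.75)^0.36 = 632 K; P₂ = P₁(V₁/V₂)^n = 8080 kPa.
W = (P₁V₁−P₂V₂)/(n−1) = (749×3.64−8080×0.633)/0.36 = -6640 J.
Work done on the gas = −W_by = 6640 J.

6640 J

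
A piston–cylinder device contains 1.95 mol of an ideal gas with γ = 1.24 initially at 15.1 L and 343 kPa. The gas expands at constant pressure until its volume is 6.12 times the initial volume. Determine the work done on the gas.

-26500 J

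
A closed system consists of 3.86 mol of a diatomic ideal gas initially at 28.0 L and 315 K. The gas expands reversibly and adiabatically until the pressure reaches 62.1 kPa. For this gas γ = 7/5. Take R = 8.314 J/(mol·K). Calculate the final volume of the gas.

98.4 L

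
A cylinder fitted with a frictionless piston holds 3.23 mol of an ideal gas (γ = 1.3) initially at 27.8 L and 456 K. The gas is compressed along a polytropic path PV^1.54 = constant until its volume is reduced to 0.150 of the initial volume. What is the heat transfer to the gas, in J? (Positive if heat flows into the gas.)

32400 J

P₁ = nRT₁/V₁ = 3.23×8.314×456/27.8 = 440 kPa.
Polytropic n=1.54: T₂ = T₁(V₁/V₂)^(n−1) = 456×(6.67)^0.54 = 1270 K; P₂ = P₁(V₁/V₂)^n = 8180 kPa.
W = (P₁V₁−P₂V₂)/(n−1) = (440×27.8−8180×4.17)/0.54 = -40500 J.
ΔU = nCvΔT = 3.23×27.7×(1270−456) = 72900 J.
Q = ΔU + W = 32400 J.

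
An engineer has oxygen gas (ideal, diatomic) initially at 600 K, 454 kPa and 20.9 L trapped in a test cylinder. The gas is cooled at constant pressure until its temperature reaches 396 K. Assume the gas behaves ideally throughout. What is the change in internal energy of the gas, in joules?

n = P₁V₁/(RT₁) = 454×20.9/(8.314×600) = 1.90 mol.
Isobaric: P stays 454 kPa; V/T = const ⇒ T₂ = 396 K, V₂ = 13.8 L.
For an ideal gas ΔU = nCvΔT with Cv = (5/2)R = 20.8 J/(mol·K).
ΔU = 1.90×20.8×(396−600) = -8070 J.

-8070 J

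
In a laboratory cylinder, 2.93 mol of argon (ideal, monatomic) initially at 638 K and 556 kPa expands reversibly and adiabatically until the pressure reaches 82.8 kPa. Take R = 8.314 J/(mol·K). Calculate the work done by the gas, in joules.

V₁ = nRT₁/P₁ = 2.93×8.314×638/556 = 28.0 L.
Adiabatic: T₂/T₁ = (P₂/P₁)^((γ−1)/γ) ⇒ T₂ = 638×(0.149)^0.400 = 298 K; V₂ = 87.6 L.
ΔU = nCvΔT = 2.93×12.5×(298−638) = -12400 J.
Q = 0 for an adiabatic process, so W = −ΔU = 12400 J.

12400 J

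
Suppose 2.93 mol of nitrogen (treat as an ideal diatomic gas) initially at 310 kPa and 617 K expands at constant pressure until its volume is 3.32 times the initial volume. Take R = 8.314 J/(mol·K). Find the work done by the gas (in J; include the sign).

V₁ = nRT₁/P₁ = 2.93×8.314×617/310 = 48.5 L.
Isobaric: P stays 310 kPa; V/T = const ⇒ T₂ = 2050 K, V₂ = 161 L.
W = PΔV = 310×(161−48.5) kPa·L = 34900 J.

34900 J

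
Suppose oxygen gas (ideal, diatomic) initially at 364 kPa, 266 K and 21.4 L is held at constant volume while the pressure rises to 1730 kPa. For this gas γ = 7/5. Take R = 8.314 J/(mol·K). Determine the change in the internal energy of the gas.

73100 J

n = P₁V₁/(RT₁) = 364×21.4/(8.314×266) = 3.52 mol.
Isochoric: V stays 21.4 L; P/T = const ⇒ T₂ = 1260 K, P₂ = 1730 kPa.
For an ideal gas ΔU = nCvΔT with Cv = (5/2)R = 20.8 J/(mol·K).
ΔU = 3.52×20.8×(1260−266) = 73100 J.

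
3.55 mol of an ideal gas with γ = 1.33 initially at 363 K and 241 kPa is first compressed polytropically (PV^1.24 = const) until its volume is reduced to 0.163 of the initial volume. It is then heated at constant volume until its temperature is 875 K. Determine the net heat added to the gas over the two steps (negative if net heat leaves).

21400 J

V₁ = nRT₁/P₁ = 3.55×8.314×363/241 = 44.5 L.
Step 1 — Polytropic n=1.24: T₂ = T₁(V₁/V₂)^(n−1) = 363×(6.13)^0.24 = 561 K; P₂ = P₁(V₁/V₂)^n = 2290 kPa.
W = (P₁V₁−P₂V₂)/(n−1) = (241×44.5−2290×7.25)/0.24 = -24400 J.
ΔU = nCvΔT = 3.55×25.2×(561−363) = 17700 J.
Q = ΔU + W = -6640 J.
State after step 1: P = 2290 kPa, V = 7.25 L, T = 561 K.
Step 2 — Isochoric: V stays 7.25 L; P/T = const ⇒ T₂ = 875 K, P₂ = 3560 kPa.
W = 0 (no volume change).
ΔU = nCvΔT = 3.55×25.2×(875−561) = 28100 J.
Q = ΔU = 28100 J.
Net over both steps: W = -24400 J, Q = 21400 J, ΔU = 45800 J.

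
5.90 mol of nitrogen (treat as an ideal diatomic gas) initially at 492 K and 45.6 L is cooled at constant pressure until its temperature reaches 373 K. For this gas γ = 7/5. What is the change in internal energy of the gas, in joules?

-14600 J

P₁ = nRT₁/V₁ = 5.90×8.314×492/45.6 = 529 kPa.
Isobaric: P stays 529 kPa; V/T = const ⇒ T₂ = 373 K, V₂ = 34.6 L.
For an ideal gas ΔU = nCvΔT with Cv = (5/2)R = 20.8 J/(mol·K).
ΔU = 5.90×20.8×(373−492) = -14600 J.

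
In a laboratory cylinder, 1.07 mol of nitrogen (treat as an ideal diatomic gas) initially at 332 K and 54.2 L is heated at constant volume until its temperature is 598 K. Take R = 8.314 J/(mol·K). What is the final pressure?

98.2 kPa

P₁ = nRT₁/V₁ = 1.07×8.314×332/54.2 = 54.5 kPa.
Isochoric: V stays 54.2 L; P/T = const ⇒ T₂ = 598 K, P₂ = 98.2 kPa.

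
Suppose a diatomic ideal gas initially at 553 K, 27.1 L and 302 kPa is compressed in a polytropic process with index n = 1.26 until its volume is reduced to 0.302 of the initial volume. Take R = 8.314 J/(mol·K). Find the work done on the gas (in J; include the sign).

n = P₁V₁/(RT₁) = 302×27.1/(8.314×553) = 1.78 mol.
Polytropic n=1.26: T₂ = T₁(V₁/V₂)^(n−1) = 553×(3.31)^0.26 = 755 K; P₂ = P₁(V₁/V₂)^n = 1370 kPa.
W = (P₁V₁−P₂V₂)/(n−1) = (302×27.1−1370×8.18)/0.26 = -11500 J.
Work done on the gas = −W_by = 11500 J.

11500 J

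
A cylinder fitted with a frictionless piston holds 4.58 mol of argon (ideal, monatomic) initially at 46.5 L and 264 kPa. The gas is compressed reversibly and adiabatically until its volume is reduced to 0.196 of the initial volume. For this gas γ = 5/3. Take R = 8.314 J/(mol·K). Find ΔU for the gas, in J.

36200 J

T₁ = P₁V₁/(nR) = 264×46.5/(4.58×8.314) = 322 K.
Adiabatic: TV^(γ−1) = const ⇒ T₂ = 322×(5.10)^0.667 = 955 K; PV^γ = const ⇒ P₂ = 3990 kPa.
For an ideal gas ΔU = nCvΔT with Cv = (3/2)R = 12.5 J/(mol·K).
ΔU = 4.58×12.5×(955−322) = 36200 J.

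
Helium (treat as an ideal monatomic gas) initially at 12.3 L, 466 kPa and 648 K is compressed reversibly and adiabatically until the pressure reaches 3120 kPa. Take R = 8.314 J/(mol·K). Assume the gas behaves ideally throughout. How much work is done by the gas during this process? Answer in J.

n = P₁V₁/(RT₁) = 466×12.3/(8.314×648) = 1.06 mol.
Adiabatic: T₂/T₁ = (P₂/P₁)^((γ−1)/γ) ⇒ T₂ = 648×(6.70)^0.400 = 1390 K; V₂ = 3.93 L.
ΔU = nCvΔT = 1.06×12.5×(1390−648) = 9800 J.
Q = 0 for an adiabatic process, so W = −ΔU = -9800 J.

-9800 J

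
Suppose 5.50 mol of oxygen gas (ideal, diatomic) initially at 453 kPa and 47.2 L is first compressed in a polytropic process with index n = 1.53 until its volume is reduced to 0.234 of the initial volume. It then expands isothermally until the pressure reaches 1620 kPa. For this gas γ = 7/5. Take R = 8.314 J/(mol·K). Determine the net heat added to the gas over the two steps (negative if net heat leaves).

59000 J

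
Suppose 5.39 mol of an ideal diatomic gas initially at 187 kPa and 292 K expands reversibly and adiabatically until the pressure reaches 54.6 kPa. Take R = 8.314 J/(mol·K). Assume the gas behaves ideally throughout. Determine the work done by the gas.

9700 J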